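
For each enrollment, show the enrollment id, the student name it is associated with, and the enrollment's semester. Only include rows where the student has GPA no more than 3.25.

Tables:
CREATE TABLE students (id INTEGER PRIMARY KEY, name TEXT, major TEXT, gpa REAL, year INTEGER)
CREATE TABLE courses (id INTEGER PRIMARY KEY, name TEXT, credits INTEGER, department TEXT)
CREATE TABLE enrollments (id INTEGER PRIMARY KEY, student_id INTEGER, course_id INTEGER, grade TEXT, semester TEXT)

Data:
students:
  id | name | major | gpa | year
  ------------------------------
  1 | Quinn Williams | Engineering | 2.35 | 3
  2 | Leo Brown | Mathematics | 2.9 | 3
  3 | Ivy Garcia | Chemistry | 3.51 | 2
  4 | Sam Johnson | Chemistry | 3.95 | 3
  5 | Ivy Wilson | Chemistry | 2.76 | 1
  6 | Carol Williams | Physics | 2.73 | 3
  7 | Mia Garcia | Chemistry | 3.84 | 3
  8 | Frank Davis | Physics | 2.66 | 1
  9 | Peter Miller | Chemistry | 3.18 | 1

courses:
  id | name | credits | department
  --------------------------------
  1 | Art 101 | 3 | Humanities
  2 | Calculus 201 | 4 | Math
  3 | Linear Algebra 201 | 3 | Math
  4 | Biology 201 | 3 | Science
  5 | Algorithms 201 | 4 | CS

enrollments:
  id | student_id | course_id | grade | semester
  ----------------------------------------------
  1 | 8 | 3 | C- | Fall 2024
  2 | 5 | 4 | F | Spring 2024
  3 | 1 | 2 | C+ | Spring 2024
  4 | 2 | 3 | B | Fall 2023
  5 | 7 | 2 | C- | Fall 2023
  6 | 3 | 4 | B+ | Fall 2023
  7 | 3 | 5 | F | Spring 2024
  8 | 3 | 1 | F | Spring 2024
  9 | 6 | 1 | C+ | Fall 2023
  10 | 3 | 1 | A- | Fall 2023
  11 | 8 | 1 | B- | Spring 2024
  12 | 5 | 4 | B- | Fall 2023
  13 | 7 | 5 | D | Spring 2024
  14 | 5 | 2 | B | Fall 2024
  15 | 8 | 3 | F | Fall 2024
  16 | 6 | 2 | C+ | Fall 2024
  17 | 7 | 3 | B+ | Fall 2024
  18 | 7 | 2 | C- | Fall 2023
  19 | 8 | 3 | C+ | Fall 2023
SELECT c.id, p.name AS student, c.semester FROM enrollments c JOIN students p ON c.student_id = p.id WHERE p.gpa <= 3.25

Execution result:
id | student | semester
1 | Frank Davis | Fall 2024
2 | Ivy Wilson | Spring 2024
3 | Quinn Williams | Spring 2024
4 | Leo Brown | Fall 2023
9 | Carol Williams | Fall 2023
11 | Frank Davis | Spring 2024
12 | Ivy Wilson | Fall 2023
14 | Ivy Wilson | Fall 2024
15 | Frank Davis | Fall 2024
16 | Carol Williams | Fall 2024
19 | Frank Davis | Fall 2023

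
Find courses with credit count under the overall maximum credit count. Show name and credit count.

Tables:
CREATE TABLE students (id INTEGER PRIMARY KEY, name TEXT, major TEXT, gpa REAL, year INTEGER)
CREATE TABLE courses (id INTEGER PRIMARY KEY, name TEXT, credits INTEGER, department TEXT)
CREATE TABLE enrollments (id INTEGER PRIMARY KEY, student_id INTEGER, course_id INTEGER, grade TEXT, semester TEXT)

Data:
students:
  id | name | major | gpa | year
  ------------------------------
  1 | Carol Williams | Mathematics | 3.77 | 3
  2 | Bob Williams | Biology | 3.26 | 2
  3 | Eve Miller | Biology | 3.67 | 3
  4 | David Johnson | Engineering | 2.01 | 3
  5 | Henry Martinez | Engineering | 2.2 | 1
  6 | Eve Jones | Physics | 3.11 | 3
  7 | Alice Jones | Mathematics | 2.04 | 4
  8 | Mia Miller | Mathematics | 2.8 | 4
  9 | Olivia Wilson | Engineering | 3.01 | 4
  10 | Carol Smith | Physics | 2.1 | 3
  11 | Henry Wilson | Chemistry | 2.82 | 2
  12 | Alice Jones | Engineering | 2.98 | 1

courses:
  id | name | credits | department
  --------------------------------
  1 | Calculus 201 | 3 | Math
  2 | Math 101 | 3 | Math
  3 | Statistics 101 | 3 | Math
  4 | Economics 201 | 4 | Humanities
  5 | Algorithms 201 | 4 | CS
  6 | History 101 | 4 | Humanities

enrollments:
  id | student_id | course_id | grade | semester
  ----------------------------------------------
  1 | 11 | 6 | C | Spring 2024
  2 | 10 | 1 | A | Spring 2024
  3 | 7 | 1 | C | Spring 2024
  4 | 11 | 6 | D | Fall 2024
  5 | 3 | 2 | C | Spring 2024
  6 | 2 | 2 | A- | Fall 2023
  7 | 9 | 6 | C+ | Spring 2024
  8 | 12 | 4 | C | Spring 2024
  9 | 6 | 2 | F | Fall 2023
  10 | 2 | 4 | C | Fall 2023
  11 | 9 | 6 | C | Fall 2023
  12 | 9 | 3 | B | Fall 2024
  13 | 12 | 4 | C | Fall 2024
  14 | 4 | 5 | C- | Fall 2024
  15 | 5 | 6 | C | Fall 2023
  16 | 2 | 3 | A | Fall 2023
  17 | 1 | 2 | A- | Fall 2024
SELECT name, credits FROM courses WHERE credits < (SELECT MAX(credits) FROM courses)

Execution result:
name | credits
Calculus 201 | 3
Math 101 | 3
Statistics 101 | 3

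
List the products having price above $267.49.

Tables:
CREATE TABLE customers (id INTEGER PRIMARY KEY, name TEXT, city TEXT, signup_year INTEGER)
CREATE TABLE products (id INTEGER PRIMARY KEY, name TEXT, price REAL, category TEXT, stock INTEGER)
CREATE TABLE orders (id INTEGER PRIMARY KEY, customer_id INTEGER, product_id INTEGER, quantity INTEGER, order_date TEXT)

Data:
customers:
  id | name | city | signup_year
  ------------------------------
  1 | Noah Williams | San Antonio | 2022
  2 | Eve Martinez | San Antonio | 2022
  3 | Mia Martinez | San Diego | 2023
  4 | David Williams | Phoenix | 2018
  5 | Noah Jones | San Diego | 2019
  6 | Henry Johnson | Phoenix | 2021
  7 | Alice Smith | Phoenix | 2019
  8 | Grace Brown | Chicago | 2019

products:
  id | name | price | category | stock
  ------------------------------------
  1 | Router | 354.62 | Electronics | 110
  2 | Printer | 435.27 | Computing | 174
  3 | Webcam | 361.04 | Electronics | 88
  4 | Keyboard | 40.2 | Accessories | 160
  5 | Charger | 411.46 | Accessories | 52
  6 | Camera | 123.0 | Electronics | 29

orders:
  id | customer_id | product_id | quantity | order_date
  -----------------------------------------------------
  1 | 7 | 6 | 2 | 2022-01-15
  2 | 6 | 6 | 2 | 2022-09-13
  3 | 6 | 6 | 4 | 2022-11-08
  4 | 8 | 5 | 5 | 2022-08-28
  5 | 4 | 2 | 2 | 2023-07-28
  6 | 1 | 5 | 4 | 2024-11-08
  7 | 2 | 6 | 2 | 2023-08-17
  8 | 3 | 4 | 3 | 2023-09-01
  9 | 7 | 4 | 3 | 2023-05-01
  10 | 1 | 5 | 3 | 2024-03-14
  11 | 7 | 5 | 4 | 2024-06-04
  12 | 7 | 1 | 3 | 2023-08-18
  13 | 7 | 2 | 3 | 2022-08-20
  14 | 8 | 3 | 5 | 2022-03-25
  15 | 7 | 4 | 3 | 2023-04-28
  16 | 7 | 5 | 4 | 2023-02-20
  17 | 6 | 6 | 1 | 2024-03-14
SELECT name, price FROM products WHERE price > 267.49

Execution result:
name | price
Router | 354.62
Printer | 435.27
Webcam | 361.04
Charger | 411.46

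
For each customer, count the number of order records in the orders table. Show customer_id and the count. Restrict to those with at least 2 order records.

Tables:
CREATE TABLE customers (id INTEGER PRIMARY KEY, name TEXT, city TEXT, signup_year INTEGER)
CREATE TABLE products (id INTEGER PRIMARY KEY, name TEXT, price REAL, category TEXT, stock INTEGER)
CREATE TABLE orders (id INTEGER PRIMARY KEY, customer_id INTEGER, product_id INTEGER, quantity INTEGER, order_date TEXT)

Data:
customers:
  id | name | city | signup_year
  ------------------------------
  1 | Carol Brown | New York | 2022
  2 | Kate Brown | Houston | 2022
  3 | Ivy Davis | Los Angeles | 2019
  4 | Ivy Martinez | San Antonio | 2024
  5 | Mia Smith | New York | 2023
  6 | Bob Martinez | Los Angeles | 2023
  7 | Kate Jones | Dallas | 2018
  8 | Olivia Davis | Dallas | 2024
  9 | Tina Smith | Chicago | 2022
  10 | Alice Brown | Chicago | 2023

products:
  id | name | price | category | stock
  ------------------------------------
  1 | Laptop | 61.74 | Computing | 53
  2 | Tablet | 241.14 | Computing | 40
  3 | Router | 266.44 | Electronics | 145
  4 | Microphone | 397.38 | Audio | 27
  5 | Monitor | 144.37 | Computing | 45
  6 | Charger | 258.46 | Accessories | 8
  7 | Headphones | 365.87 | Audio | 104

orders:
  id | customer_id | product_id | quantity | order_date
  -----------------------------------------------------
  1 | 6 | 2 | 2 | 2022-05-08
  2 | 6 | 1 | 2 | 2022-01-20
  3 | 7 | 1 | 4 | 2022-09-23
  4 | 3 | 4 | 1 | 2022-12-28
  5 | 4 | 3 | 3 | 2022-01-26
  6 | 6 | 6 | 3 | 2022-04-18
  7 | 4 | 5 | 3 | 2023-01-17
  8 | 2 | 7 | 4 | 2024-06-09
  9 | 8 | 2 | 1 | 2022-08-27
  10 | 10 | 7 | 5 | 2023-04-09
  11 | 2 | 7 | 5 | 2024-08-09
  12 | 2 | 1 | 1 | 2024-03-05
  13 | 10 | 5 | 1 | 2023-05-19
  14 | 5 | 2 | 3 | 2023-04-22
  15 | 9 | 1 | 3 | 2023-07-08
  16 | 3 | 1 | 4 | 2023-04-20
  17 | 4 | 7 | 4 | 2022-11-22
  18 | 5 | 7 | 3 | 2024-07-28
SELECT customer_id, COUNT(*) AS order_count FROM orders GROUP BY customer_id HAVING COUNT(*) >= 2

Execution result:
customer_id | order_count
2 | 3
3 | 2
4 | 3
5 | 2
6 | 3
10 | 2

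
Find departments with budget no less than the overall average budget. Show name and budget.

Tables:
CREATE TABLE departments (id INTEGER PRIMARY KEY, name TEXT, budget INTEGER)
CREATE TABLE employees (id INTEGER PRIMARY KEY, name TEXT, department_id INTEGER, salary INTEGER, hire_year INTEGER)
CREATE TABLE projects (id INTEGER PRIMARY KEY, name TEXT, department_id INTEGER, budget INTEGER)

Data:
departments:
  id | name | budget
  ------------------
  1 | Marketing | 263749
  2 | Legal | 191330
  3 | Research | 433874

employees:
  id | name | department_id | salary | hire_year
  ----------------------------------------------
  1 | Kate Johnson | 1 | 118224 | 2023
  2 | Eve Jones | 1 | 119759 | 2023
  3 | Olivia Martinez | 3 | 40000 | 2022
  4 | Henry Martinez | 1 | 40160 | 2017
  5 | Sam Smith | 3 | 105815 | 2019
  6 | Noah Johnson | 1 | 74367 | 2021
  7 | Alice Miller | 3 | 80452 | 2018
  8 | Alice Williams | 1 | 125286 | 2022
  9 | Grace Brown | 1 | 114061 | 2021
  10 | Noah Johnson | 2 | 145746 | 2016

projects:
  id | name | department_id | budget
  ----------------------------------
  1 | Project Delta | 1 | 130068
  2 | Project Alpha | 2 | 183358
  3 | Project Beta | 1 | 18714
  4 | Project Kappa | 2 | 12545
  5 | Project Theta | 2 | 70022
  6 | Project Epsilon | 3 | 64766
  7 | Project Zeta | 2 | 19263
SELECT name, budget FROM departments WHERE budget >= (SELECT AVG(budget) FROM departments)

Execution result:
name | budget
Research | 433874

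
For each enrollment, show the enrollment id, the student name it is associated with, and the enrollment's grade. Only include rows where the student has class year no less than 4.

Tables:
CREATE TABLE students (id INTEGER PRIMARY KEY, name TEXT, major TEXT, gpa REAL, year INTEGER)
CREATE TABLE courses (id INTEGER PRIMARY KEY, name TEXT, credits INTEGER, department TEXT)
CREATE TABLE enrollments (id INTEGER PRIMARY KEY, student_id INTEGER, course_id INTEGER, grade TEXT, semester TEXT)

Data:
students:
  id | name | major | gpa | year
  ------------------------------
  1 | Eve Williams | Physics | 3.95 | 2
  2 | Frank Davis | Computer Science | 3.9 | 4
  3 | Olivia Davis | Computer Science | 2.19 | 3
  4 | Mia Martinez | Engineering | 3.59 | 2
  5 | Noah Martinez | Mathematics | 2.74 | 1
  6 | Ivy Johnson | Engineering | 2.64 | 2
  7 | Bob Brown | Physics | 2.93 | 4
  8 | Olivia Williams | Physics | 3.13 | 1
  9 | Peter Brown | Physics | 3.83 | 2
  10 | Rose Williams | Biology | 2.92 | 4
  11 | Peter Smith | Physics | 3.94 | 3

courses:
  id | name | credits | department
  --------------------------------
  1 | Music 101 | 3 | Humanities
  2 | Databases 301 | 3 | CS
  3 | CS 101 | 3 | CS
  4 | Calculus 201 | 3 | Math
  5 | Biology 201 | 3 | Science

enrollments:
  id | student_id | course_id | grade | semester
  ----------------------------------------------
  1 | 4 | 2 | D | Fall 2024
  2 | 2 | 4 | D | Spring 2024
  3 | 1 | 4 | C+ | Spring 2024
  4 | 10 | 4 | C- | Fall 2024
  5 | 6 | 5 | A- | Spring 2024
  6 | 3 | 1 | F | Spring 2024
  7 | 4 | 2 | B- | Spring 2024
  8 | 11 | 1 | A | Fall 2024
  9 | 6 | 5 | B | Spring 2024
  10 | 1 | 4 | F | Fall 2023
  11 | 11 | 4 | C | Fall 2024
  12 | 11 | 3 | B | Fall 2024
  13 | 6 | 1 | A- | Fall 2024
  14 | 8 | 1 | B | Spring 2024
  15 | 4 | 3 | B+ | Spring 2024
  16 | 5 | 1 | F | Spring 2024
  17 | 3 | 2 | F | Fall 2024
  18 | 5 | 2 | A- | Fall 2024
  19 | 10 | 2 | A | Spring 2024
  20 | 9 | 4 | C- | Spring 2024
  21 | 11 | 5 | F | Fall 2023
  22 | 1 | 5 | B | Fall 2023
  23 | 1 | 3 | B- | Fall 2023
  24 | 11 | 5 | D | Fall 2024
SELECT c.id, p.name AS student, c.grade FROM enrollments c JOIN students p ON c.student_id = p.id WHERE p.year >= 4

Execution result:
id | student | grade
2 | Frank Davis | D
4 | Rose Williams | C-
19 | Rose Williams | A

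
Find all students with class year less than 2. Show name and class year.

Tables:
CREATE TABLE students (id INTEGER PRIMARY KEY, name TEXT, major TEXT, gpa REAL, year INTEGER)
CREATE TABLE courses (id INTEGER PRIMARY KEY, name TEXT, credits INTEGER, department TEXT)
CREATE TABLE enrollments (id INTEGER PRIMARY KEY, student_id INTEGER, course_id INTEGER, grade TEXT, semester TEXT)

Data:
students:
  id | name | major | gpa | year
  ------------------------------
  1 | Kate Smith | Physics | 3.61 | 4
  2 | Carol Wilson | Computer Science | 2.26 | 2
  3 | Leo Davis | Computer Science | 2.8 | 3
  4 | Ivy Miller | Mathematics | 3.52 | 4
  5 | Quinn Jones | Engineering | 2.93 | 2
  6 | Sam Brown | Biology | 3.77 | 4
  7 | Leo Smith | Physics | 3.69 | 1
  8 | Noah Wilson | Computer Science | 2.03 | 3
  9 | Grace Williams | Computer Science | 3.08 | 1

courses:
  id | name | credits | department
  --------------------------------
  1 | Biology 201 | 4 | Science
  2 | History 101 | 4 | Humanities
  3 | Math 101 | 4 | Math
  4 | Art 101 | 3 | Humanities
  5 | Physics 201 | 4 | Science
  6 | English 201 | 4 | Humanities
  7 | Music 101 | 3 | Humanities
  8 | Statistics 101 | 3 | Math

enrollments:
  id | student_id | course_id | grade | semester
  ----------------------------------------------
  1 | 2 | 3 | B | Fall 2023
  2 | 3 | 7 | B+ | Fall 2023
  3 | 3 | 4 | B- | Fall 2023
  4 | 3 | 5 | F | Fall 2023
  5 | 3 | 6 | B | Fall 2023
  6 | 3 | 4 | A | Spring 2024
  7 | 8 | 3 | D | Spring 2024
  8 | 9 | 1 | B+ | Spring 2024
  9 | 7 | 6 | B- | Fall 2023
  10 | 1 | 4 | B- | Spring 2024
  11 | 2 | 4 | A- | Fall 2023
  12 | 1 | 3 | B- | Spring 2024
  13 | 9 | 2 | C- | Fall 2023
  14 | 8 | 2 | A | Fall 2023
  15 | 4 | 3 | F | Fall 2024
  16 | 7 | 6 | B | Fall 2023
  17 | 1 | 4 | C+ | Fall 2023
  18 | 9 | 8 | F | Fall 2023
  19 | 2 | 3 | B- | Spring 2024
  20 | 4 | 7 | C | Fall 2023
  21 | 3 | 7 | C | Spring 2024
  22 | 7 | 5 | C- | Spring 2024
SELECT name, year FROM students WHERE year < 2

Execution result:
name | year
Leo Smith | 1
Grace Williams | 1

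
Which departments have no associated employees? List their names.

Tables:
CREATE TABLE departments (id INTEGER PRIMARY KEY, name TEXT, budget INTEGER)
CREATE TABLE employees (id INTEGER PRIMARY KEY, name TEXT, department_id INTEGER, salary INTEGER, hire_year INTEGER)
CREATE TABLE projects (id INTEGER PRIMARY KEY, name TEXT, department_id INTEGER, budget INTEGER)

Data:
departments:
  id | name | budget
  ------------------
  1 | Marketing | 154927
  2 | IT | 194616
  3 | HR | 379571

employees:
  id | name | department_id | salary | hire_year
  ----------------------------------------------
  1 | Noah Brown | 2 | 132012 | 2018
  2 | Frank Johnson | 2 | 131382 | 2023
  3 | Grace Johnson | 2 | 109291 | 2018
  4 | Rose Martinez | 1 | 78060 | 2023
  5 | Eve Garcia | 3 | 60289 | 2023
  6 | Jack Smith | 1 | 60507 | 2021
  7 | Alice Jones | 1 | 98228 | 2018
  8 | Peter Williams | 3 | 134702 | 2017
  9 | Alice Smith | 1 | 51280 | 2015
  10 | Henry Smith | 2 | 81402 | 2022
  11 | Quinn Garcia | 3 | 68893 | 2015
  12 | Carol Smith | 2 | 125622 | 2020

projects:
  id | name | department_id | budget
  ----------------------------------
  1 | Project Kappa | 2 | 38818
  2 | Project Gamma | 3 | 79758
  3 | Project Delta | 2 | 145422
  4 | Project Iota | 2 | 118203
SELECT p.name FROM departments p LEFT JOIN employees c ON c.department_id = p.id WHERE c.id IS NULL

Execution result:
(no rows)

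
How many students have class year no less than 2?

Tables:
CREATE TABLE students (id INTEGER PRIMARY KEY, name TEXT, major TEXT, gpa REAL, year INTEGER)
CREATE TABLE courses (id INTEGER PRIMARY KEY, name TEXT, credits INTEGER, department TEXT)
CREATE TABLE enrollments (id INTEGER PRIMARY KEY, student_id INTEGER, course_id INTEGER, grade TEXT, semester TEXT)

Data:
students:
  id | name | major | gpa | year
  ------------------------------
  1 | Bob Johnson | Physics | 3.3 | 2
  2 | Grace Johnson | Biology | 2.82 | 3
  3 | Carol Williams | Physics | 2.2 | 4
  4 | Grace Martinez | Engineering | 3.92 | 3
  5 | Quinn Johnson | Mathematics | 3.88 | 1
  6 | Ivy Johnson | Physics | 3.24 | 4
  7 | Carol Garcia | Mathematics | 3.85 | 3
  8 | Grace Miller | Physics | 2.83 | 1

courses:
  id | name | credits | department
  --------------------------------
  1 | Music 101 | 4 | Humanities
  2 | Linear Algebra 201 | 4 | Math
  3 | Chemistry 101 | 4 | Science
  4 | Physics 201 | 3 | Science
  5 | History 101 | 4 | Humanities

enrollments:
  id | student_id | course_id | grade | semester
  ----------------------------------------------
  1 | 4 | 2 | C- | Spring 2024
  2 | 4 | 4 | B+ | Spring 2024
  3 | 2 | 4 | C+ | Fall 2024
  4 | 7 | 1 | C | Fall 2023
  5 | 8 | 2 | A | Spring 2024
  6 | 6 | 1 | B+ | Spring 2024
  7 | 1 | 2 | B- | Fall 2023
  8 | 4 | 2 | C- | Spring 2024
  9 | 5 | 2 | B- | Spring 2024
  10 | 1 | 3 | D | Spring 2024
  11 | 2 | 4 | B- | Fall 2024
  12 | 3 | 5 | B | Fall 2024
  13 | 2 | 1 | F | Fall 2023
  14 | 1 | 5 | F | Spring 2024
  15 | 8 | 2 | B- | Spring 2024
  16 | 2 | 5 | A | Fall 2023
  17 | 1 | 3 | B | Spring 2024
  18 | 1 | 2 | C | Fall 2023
SELECT COUNT(*) FROM students WHERE year >= 2

Execution result:
6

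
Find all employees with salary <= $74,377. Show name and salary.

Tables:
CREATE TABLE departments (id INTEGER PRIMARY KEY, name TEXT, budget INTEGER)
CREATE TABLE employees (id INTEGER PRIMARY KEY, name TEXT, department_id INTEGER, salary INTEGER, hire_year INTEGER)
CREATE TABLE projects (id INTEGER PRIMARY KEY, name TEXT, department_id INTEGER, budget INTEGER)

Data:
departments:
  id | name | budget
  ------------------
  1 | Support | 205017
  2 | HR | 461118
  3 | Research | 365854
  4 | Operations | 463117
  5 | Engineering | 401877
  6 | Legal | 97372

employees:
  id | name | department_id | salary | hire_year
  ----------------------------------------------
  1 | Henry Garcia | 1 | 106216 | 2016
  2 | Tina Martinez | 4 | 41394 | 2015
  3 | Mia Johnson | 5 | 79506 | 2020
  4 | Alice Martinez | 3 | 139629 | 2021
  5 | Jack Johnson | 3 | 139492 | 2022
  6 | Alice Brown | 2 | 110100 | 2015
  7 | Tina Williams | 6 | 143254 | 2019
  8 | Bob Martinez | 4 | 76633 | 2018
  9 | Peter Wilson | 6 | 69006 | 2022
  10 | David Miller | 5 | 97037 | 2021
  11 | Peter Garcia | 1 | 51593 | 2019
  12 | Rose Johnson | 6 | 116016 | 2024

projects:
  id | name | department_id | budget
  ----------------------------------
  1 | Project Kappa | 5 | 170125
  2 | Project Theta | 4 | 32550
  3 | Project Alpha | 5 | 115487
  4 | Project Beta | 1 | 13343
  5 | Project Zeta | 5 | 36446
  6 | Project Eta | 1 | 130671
SELECT name, salary FROM employees WHERE salary <= 74377

Execution result:
name | salary
Tina Martinez | 41394
Peter Wilson | 69006
Peter Garcia | 51593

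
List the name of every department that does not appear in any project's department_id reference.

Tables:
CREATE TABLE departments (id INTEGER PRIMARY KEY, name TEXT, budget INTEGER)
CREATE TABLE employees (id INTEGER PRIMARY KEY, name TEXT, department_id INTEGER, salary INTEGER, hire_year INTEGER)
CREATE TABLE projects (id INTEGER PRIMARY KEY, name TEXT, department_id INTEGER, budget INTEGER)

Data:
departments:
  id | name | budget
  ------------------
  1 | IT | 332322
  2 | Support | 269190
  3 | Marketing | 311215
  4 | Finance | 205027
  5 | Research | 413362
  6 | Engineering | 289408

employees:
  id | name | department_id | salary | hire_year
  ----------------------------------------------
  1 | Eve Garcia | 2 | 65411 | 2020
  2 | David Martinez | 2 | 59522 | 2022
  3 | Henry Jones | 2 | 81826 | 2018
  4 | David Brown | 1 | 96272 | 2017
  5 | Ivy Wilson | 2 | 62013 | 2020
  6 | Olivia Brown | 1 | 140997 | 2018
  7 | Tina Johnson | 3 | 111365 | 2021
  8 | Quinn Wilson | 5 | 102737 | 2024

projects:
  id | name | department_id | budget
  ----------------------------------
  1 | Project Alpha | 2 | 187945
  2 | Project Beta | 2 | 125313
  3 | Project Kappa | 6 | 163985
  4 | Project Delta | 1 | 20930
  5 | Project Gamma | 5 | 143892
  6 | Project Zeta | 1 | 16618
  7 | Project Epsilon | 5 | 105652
SELECT p.name FROM departments p LEFT JOIN projects c ON c.department_id = p.id WHERE c.id IS NULL

Execution result:
name
Marketing
Finance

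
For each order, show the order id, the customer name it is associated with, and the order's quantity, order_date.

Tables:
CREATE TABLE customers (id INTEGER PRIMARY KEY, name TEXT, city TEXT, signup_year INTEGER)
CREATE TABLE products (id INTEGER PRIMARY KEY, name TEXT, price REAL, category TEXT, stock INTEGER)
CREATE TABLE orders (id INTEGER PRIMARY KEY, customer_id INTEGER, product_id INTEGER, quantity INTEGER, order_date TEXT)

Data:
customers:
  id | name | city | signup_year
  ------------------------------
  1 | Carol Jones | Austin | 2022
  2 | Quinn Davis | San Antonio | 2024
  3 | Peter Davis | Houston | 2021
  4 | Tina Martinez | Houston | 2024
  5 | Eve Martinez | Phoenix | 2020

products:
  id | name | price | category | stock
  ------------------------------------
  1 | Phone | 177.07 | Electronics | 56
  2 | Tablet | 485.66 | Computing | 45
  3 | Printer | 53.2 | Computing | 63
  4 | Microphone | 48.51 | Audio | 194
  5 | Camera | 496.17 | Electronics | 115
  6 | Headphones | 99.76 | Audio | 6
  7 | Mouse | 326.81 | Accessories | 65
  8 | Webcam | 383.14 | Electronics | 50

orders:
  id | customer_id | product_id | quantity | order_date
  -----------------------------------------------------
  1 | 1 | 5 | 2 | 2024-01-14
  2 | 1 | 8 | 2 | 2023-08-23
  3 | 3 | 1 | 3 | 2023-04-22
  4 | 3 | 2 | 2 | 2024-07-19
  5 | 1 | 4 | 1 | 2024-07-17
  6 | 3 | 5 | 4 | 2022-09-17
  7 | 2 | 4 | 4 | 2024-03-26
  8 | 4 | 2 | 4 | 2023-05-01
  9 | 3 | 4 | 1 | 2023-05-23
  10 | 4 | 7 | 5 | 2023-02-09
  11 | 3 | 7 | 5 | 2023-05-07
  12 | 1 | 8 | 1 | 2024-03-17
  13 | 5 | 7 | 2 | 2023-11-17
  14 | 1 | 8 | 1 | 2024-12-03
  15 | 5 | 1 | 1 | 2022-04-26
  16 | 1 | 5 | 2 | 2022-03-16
SELECT c.id, p.name AS customer, c.quantity, c.order_date FROM orders c JOIN customers p ON c.customer_id = p.id

Execution result:
id | customer | quantity | order_date
1 | Carol Jones | 2 | 2024-01-14
2 | Carol Jones | 2 | 2023-08-23
3 | Peter Davis | 3 | 2023-04-22
4 | Peter Davis | 2 | 2024-07-19
5 | Carol Jones | 1 | 2024-07-17
6 | Peter Davis | 4 | 2022-09-17
7 | Quinn Davis | 4 | 2024-03-26
8 | Tina Martinez | 4 | 2023-05-01
9 | Peter Davis | 1 | 2023-05-23
10 | Tina Martinez | 5 | 2023-02-09
11 | Peter Davis | 5 | 2023-05-07
12 | Carol Jones | 1 | 2024-03-17
13 | Eve Martinez | 2 | 2023-11-17
14 | Carol Jones | 1 | 2024-12-03
15 | Eve Martinez | 1 | 2022-04-26
16 | Carol Jones | 2 | 2022-03-16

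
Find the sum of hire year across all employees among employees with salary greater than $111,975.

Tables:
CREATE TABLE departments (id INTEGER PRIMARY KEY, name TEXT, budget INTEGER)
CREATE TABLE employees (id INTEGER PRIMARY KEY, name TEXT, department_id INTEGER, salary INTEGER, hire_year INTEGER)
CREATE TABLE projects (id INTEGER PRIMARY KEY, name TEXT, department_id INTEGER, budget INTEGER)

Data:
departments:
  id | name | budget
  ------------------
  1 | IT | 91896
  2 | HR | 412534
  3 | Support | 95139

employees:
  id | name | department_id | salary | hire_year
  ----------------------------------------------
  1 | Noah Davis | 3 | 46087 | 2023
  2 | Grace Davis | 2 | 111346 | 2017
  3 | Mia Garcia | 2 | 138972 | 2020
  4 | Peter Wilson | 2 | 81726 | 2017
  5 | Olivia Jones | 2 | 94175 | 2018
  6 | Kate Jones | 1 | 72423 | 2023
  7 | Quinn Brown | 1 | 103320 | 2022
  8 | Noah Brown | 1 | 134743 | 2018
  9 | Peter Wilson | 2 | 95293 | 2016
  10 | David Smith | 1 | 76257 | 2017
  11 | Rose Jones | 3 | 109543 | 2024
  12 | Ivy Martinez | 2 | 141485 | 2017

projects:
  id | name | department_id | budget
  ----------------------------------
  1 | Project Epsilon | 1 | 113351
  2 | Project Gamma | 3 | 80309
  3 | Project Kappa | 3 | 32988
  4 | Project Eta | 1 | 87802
SELECT SUM(hire_year) FROM employees WHERE salary > 111975

Execution result:
6055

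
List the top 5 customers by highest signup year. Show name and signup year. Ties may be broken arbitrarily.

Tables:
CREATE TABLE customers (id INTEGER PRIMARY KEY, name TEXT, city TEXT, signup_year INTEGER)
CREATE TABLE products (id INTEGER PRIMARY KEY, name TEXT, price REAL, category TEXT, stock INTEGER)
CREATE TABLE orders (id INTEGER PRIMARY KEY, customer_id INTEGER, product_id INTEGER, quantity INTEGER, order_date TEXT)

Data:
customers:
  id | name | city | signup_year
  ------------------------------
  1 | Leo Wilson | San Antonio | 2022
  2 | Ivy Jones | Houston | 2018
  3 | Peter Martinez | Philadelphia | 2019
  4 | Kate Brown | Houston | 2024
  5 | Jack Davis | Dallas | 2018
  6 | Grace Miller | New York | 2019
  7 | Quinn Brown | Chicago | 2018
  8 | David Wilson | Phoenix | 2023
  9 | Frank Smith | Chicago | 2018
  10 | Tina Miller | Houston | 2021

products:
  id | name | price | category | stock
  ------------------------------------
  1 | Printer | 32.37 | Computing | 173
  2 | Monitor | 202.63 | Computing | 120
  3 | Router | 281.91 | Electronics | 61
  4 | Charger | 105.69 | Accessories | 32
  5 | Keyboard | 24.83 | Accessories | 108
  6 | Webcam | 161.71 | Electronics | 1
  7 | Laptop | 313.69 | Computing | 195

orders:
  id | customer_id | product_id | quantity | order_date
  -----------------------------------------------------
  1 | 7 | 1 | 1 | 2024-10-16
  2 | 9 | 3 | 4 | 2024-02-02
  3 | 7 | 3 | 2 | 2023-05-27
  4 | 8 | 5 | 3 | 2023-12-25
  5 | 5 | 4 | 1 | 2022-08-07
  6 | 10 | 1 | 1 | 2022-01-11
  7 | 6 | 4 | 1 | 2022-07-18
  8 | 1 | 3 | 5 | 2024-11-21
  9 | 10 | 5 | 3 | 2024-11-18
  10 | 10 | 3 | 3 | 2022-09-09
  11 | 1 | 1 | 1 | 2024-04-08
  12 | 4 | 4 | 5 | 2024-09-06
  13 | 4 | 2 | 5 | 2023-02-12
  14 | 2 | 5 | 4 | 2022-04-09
SELECT name, signup_year FROM customers ORDER BY signup_year DESC LIMIT 5

Execution result:
name | signup_year
Kate Brown | 2024
David Wilson | 2023
Leo Wilson | 2022
Tina Miller | 2021
Peter Martinez | 2019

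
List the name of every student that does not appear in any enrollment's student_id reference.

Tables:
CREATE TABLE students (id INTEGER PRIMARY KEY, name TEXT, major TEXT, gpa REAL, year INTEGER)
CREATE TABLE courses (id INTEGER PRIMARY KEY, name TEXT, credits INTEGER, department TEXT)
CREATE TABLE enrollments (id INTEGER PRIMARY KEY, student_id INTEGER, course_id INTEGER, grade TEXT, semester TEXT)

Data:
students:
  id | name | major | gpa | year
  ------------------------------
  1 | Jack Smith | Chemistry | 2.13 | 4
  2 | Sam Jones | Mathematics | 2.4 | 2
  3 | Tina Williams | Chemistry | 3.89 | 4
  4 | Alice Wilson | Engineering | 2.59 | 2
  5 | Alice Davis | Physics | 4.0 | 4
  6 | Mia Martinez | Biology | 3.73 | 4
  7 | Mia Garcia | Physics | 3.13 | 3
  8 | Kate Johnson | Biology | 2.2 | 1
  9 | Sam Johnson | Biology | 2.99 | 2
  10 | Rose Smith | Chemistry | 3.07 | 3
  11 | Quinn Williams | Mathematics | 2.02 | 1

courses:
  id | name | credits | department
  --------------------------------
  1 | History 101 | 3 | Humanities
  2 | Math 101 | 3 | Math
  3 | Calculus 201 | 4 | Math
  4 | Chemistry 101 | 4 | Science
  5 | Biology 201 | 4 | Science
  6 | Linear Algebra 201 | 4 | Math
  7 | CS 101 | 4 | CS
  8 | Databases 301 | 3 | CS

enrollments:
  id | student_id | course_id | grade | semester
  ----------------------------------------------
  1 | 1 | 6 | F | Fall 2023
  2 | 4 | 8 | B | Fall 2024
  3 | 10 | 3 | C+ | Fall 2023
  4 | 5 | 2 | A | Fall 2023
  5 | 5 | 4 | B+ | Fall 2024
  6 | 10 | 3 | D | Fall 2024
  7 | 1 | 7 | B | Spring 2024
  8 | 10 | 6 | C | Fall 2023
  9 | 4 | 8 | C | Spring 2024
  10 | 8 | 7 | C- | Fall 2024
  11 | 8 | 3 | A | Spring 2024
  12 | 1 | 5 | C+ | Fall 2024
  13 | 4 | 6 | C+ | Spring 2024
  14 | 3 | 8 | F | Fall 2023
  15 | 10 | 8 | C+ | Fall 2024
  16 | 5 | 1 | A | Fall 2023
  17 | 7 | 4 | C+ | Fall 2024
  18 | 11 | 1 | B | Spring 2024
SELECT p.name FROM students p LEFT JOIN enrollments c ON c.student_id = p.id WHERE c.id IS NULL

Execution result:
name
Sam Jones
Mia Martinez
Sam Johnson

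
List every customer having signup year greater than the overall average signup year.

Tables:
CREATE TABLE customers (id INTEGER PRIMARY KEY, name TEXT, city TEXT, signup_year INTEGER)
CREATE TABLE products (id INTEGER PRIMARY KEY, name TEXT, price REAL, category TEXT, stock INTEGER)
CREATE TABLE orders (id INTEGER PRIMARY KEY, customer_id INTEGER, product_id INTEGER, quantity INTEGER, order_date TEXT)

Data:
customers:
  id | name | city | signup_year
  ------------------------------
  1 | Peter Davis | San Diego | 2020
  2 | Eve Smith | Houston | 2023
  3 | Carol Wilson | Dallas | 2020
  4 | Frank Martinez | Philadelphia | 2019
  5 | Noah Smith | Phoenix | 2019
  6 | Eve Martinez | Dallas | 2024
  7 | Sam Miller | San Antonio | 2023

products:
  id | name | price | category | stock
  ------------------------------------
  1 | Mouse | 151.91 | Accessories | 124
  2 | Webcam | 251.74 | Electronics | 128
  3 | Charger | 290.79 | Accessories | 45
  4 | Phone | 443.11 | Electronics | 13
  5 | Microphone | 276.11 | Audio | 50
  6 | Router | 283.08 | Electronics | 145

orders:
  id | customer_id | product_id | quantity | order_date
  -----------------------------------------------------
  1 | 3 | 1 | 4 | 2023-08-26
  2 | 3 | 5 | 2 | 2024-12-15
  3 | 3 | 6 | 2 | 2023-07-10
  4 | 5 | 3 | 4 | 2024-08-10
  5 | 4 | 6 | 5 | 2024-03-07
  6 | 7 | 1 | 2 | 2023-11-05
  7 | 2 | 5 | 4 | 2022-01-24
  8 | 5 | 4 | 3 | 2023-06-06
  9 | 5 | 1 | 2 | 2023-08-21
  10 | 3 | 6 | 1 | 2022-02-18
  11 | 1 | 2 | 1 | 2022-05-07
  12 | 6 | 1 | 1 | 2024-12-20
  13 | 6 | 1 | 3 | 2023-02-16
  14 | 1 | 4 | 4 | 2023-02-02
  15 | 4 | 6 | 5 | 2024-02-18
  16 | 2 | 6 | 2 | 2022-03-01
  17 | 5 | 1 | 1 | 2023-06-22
SELECT name, signup_year FROM customers WHERE signup_year > (SELECT AVG(signup_year) FROM customers)

Execution result:
name | signup_year
Eve Smith | 2023
Eve Martinez | 2024
Sam Miller | 2023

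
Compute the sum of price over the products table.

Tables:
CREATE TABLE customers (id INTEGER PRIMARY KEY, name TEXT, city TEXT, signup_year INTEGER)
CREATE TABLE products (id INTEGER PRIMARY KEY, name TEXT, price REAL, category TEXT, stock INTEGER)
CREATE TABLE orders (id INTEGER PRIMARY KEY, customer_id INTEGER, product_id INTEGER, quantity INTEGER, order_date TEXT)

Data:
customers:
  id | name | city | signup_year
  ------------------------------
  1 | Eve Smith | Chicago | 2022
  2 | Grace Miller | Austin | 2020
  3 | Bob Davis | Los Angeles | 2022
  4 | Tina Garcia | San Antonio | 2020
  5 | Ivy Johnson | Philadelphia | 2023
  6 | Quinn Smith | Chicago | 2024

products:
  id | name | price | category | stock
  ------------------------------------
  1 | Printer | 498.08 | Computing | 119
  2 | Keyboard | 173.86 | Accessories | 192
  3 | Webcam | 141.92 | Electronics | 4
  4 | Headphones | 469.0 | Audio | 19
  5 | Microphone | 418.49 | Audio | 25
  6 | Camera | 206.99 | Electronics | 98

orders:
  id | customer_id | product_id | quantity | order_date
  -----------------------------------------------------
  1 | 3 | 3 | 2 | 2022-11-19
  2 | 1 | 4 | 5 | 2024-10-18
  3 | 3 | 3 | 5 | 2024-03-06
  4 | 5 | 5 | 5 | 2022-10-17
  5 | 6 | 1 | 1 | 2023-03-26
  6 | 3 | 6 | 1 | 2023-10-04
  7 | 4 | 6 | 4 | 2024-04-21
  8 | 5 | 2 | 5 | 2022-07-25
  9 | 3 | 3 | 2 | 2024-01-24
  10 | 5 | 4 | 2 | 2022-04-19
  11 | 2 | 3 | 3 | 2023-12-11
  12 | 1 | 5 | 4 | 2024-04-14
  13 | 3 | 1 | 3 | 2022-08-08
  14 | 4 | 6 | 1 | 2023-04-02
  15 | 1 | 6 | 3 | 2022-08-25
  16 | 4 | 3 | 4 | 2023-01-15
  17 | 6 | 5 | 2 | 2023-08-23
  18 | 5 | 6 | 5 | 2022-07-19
SELECT SUM(price) FROM products

Execution result:
1908.34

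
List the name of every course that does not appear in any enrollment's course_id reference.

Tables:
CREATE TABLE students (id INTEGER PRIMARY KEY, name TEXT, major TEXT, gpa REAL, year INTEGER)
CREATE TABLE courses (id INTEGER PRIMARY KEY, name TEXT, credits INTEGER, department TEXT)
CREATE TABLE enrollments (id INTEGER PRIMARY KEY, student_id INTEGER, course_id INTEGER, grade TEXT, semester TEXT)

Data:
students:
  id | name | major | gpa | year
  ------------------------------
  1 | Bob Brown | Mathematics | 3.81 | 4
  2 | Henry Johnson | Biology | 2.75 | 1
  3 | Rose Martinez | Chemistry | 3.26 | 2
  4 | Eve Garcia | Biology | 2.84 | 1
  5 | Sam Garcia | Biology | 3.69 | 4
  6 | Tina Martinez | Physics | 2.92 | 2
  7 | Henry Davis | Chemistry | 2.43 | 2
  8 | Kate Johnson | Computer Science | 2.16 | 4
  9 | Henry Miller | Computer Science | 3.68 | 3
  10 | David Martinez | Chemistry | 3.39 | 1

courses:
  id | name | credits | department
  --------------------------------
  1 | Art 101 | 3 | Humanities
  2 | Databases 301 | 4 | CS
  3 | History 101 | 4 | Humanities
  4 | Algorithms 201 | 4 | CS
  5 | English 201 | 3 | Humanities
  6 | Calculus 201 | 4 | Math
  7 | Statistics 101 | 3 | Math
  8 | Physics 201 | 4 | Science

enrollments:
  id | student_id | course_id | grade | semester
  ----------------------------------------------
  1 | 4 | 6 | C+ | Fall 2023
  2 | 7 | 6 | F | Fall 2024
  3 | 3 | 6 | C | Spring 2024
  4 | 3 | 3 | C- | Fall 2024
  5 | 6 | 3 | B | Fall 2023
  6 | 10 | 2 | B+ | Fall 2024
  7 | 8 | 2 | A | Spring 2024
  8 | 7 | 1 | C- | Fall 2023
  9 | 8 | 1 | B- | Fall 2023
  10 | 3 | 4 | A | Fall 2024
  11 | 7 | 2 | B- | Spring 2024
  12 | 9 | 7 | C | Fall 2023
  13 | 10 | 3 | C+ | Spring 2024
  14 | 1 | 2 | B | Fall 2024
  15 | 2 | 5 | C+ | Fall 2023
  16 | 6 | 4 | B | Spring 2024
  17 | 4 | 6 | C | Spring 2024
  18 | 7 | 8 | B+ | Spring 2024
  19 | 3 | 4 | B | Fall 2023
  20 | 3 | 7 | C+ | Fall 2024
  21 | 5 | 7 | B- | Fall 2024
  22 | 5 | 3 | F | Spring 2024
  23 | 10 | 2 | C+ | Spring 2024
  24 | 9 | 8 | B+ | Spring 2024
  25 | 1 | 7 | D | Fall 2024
SELECT p.name FROM courses p LEFT JOIN enrollments c ON c.course_id = p.id WHERE c.id IS NULL

Execution result:
(no rows)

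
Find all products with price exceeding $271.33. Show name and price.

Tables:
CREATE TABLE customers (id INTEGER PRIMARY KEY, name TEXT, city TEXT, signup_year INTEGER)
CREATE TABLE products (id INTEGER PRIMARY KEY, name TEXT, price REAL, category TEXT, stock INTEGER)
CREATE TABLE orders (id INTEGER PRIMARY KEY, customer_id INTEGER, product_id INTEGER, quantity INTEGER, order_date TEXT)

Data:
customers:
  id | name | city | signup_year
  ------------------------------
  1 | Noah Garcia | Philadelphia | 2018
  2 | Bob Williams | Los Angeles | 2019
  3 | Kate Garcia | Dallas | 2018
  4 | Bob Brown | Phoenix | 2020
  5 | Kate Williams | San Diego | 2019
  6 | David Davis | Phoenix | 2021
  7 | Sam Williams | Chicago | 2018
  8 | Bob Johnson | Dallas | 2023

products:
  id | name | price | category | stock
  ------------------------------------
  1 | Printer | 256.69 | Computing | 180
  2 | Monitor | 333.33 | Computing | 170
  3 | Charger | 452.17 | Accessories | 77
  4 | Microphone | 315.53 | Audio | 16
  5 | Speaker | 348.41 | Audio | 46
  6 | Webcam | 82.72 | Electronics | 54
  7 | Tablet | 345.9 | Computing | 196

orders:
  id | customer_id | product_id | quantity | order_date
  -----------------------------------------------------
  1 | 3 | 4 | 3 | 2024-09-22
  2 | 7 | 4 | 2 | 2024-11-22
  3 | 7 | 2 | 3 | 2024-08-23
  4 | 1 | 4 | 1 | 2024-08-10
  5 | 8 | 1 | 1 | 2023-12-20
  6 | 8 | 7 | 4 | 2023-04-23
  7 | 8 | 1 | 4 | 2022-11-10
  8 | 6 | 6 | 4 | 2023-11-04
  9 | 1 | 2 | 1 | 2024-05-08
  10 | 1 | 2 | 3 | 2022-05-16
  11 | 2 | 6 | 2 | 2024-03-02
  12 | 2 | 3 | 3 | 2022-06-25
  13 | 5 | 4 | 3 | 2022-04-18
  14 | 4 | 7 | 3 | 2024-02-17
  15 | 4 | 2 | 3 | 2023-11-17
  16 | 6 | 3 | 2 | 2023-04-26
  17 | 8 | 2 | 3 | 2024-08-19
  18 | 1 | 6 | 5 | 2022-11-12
SELECT name, price FROM products WHERE price > 271.33

Execution result:
name | price
Monitor | 333.33
Charger | 452.17
Microphone | 315.53
Speaker | 348.41
Tablet | 345.90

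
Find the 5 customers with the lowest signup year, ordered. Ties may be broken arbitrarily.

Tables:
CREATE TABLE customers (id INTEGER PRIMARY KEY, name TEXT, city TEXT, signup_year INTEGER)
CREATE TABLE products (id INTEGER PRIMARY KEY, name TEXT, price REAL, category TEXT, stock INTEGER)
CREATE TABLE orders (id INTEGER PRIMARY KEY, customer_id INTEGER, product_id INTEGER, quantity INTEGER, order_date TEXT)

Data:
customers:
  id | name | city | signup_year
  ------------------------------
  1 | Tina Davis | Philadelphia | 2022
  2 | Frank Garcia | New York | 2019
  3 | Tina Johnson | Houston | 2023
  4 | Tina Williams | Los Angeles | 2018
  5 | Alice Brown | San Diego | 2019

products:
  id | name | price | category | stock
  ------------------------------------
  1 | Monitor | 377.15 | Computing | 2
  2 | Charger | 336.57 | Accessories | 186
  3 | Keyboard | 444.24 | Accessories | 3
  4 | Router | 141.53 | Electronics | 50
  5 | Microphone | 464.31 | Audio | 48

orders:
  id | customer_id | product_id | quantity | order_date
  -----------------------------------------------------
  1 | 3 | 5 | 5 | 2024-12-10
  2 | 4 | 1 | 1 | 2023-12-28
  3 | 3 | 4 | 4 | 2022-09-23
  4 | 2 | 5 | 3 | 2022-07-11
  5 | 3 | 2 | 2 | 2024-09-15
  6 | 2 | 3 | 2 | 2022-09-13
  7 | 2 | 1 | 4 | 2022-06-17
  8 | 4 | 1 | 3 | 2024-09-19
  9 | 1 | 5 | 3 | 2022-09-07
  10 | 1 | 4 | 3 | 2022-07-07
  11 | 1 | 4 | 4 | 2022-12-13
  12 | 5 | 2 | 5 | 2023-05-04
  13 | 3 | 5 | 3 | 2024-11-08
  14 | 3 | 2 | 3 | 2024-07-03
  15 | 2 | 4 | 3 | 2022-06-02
SELECT name, signup_year FROM customers ORDER BY signup_year ASC LIMIT 5

Execution result:
name | signup_year
Tina Williams | 2018
Frank Garcia | 2019
Alice Brown | 2019
Tina Davis | 2022
Tina Johnson | 2023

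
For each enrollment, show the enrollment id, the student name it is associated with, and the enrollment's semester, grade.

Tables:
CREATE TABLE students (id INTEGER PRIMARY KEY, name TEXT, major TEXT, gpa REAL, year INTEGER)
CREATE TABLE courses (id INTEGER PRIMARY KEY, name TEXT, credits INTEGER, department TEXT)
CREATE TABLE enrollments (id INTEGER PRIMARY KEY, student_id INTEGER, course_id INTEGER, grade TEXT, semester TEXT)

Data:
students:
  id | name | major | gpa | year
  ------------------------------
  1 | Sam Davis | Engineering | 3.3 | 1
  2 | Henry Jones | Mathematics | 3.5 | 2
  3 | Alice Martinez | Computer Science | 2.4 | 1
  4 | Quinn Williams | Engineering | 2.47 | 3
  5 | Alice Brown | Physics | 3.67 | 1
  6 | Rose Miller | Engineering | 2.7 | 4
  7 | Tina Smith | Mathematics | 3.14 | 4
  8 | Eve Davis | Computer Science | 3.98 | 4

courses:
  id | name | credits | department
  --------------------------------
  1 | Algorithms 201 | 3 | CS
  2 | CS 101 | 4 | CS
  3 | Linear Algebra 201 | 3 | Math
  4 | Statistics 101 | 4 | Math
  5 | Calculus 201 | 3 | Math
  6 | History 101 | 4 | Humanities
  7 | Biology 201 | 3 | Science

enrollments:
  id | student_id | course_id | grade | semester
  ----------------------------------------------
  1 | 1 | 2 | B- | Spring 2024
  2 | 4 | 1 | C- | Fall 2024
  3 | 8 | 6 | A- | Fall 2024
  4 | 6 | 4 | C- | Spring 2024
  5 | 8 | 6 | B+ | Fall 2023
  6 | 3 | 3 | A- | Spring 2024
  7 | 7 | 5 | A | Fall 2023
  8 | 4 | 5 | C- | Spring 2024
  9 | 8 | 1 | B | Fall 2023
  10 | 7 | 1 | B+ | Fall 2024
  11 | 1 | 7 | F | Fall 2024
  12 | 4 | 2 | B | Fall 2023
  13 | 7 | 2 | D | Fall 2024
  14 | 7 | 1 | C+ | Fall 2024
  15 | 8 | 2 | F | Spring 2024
SELECT c.id, p.name AS student, c.semester, c.grade FROM enrollments c JOIN students p ON c.student_id = p.id

Execution result:
id | student | semester | grade
1 | Sam Davis | Spring 2024 | B-
2 | Quinn Williams | Fall 2024 | C-
3 | Eve Davis | Fall 2024 | A-
4 | Rose Miller | Spring 2024 | C-
5 | Eve Davis | Fall 2023 | B+
6 | Alice Martinez | Spring 2024 | A-
7 | Tina Smith | Fall 2023 | A
8 | Quinn Williams | Spring 2024 | C-
9 | Eve Davis | Fall 2023 | B
10 | Tina Smith | Fall 2024 | B+
11 | Sam Davis | Fall 2024 | F
12 | Quinn Williams | Fall 2023 | B
13 | Tina Smith | Fall 2024 | D
14 | Tina Smith | Fall 2024 | C+
15 | Eve Davis | Spring 2024 | F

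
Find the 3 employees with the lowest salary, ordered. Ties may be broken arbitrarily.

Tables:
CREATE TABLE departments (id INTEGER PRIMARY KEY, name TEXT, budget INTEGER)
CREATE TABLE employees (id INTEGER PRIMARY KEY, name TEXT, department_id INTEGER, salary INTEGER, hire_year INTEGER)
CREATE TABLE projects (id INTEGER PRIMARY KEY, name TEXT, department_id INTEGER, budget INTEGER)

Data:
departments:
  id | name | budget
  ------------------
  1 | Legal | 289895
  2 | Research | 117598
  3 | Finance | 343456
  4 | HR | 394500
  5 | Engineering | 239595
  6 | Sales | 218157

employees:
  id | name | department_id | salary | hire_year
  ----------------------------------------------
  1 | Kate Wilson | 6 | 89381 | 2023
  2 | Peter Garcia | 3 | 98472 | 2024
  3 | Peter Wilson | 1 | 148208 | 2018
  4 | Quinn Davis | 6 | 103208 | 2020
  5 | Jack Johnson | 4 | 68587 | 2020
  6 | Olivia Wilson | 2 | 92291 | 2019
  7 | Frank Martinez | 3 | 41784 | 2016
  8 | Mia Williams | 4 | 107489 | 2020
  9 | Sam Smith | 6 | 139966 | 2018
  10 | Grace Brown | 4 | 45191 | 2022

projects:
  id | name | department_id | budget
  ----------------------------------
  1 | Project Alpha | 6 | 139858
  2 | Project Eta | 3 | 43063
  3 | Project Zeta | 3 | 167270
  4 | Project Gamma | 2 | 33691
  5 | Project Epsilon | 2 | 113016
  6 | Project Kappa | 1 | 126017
SELECT name, salary FROM employees ORDER BY salary ASC LIMIT 3

Execution result:
name | salary
Frank Martinez | 41784
Grace Brown | 45191
Jack Johnson | 68587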